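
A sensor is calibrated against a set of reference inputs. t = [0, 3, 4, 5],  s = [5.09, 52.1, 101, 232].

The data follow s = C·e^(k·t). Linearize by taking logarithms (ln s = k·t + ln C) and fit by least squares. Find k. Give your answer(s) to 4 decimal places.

With ln sᵢ as the transformed response and tᵢ as the regressor:
AᵀA = [[50.0000, 12.0000]; [12.0000, 4]], rhs = [57.5537, 15.6423]ᵀ  (here Σt = 12.0000, Σ(t)² = 50.0000, Σln s = 15.6423, Σt·ln s = 57.5537).
Slope k = (n·Σt·ln s − Σt·Σln s)/(n·Σ(t)² − (Σt)²) = (4·57.5537 − 12.0000·15.6423)/56.0000 = 0.75905; ln C = (Σln s − k·Σt)/n = 1.63341.

k = 0.7591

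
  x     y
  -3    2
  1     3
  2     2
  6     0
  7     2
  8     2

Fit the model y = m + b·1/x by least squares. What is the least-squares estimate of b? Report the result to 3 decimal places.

Compute the Gram sums: Σ1 = 6, Σ1/x = 269/168, Σ1/x·1/x = 40217/28224.
Moment sums: Σy = 11, Σ1/x·y = 325/84.
So AᵀA·[m, b]ᵀ = Aᵀy: [[6, 269/168]; [269/168, 40217/28224]]·[m, b]ᵀ = [11, 325/84]ᵀ.
Determinant 6·(40217/28224) − (269/168)² = 168941/28224.
m = (11·(40217/28224) − (269/168)·(325/84))/(168941/28224) = 267537/168941; b = (6·(325/84) − (269/168)·11)/(168941/28224) = 158088/168941.

b = 0.936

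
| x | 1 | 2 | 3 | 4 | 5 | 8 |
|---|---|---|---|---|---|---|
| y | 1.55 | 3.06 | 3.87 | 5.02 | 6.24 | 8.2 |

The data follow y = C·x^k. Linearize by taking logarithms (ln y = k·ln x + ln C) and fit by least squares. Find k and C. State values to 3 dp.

k = 0.803, C = 1.633

Linearized form: ln y = k·ln x + ln C. From the 6 transformed points,
XᵀX = [[10.5236, 6.8669]; [6.8669, 6]], rhs = [11.8209, 8.4585]ᵀ  (here Σln x = 6.8669, Σ(ln x)² = 10.5236, Σln y = 8.4585, Σln x·ln y = 11.8209).
Slope k = (n·Σln x·ln y − Σln x·Σln y)/(n·Σ(ln x)² − (Σln x)²) = (6·11.8209 − 6.8669·8.4585)/15.9867 = 0.80327; ln C = (Σln y − k·Σln x)/n = 0.49041, so C = exp(0.49041) = 1.63299.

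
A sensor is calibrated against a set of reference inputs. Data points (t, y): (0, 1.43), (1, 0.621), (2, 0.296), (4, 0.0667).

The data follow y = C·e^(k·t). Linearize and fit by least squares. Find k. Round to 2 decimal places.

k = -0.76

With ln yᵢ as the transformed response and tᵢ as the regressor:
Σt = 7.0000, Σ(t)² = 21.0000, Σln y = -4.0437, Σt·ln y = -13.7414.
Equations: 21.0000·k + 7.0000·ln C = -13.7414;  7.0000·k + 4·ln C = -4.0437.
Slope k = (n·Σt·ln y − Σt·Σln y)/(n·Σ(t)² − (Σt)²) = (4·-13.7414 − 7.0000·-4.0437)/35.0000 = -0.76171; ln C = (Σln y − k·Σt)/n = 0.32207.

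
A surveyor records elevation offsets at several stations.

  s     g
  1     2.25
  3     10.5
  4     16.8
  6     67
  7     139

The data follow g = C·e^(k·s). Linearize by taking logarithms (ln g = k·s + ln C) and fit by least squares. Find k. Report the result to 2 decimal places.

With ln gᵢ as the transformed response and sᵢ as the regressor:
Σs = 21.0000, Σ(s)² = 111.0000, Σln g = 15.1229, Σs·ln g = 78.9200.
Equations: 111.0000·k + 21.0000·ln C = 78.9200;  21.0000·k + 5·ln C = 15.1229.
Solving (det = 114.0000): k = 0.67562, ln C = 0.18698.

k = 0.68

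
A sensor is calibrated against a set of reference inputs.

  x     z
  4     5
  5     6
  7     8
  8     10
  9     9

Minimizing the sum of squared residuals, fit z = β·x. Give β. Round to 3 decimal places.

β = 1.136

Setting ∂/∂β … = 0 gives: 235·β = 267.
(Σx·x = 235, Σx·z = 267.)
Hence β = 267 / 235 ≈ 1.13617.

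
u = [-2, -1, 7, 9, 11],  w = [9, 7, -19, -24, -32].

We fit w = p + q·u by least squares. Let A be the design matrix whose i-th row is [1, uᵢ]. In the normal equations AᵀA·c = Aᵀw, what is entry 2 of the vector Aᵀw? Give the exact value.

Entry 2 ↔ basis u, so (Aᵀw)_{2} = Σᵢ (u)·wᵢ = (-2)·(9) + (-1)·(7) + (7)·(-19) + (9)·(-24) + (11)·(-32) = -726.

-726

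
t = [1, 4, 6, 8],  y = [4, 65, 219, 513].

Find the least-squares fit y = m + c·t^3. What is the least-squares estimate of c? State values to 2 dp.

c = 1.00

Entries of MᵀM: Σ1 = 4, Σt^3 = 793, Σt^3·t^3 = 312897.
For Mᵀy: Σy = 801, Σt^3·y = 314124.
So MᵀM·[m, c]ᵀ = Mᵀy: [[4, 793]; [793, 312897]]·[m, c]ᵀ = [801, 314124]ᵀ.
Δ = 4·312897 − 793² = 622739.
m = (801·312897 − 793·314124)/622739 = 117705/47903; c = (4·314124 − 793·801)/622739 = 621303/622739.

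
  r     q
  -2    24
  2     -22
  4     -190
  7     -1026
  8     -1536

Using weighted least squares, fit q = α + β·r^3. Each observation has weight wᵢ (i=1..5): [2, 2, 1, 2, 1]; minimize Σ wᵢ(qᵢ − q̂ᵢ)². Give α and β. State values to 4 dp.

The normal system MᵀWM·[α, β]ᵀ = MᵀWq is [[8, 1262]; [1262, 501794]]·[α, β]ᵀ = [-3774, -1503164]ᵀ.
Eliminating β: 501794·(row 1) − 1262·(row 2) gives 2421708·α = 501794·(-3774) − 1262·(-1503164) = 3222412, so α = 805603/605427.
Then β = ((-1503164) − 1262·(805603/605427))/501794 = -1815631/605427.

α = 1.3306, β = -2.9989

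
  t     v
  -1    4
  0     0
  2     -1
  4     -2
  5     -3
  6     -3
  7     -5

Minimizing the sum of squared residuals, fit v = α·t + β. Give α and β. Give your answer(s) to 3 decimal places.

α = -0.887, β = 1.485

From the data, Σt·t = 131, Σt = 23, Σ1 = 7.
For Mᵀv: Σt·v = -82, Σv = -10.
Eliminating β: 7·(row 1) − 23·(row 2) gives 388·α = 7·(-82) − 23·(-10) = -344, so α = -86/97.
Then β = ((-10) − 23·(-86/97))/7 = 144/97.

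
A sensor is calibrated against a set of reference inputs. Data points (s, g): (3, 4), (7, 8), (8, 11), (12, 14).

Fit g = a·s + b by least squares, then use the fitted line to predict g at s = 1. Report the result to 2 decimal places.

Compute the Gram sums: Σs·s = 266, Σs = 30, Σ1 = 4.
And Σs·g = 324, Σg = 37.
Eliminating b: 4·(row 1) − 30·(row 2) gives 164·a = 4·324 − 30·37 = 186, so a = 93/82.
Then b = (37 − 30·(93/82))/4 = 61/82.
At s = 1: ĝ = (93/82)·(1) + (61/82)·(1) = 77/41.

ĝ = 1.88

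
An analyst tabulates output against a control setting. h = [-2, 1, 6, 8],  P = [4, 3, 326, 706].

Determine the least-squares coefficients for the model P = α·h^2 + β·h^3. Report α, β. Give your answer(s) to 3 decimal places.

α = 3.086, β = 0.993

Compute the Gram sums: Σh^2·h^2 = 5409, Σh^2·h^3 = 40513, Σh^3·h^3 = 308865.
Right-hand side: Σh^2·P = 56939, Σh^3·P = 431859.
So XᵀX·[α, β]ᵀ = XᵀP: [[5409, 40513]; [40513, 308865]]·[α, β]ᵀ = [56939, 431859]ᵀ.
Determinant 5409·308865 − 40513² = 29347616.
α = (56939·308865 − 40513·431859)/29347616 = 11320071/3668452; β = (5409·431859 − 40513·56939)/29347616 = 3644453/3668452.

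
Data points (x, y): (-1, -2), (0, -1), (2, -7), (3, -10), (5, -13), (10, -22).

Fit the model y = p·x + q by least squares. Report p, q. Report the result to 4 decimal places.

p = -1.9387, q = -3.0275

Compute the Gram sums: Σx·x = 139, Σx = 19, Σ1 = 6.
And Σx·y = -327, Σy = -55.
AᵀA·[p, q]ᵀ = Aᵀy becomes [[139, 19]; [19, 6]]·[p, q]ᵀ = [-327, -55]ᵀ.
Eliminating q: 6·(row 1) − 19·(row 2) gives 473·p = 6·(-327) − 19·(-55) = -917, so p = -917/473.
Then q = ((-55) − 19·(-917/473))/6 = -1432/473.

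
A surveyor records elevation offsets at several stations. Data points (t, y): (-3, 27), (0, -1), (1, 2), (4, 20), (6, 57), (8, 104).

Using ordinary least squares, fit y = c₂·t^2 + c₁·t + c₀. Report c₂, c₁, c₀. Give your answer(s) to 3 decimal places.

Sums needed: Σt^2·t^2 = 5730, Σt^2·t = 766, Σt^2 = 126, Σt·t = 126, Σt = 16, Σ1 = 6.
Right-hand side: Σt^2·y = 9273, Σt·y = 1175, Σy = 209.
Normal equations: [[5730, 766, 126]; [766, 126, 16]; [126, 16, 6]]·[c₂, c₁, c₀]ᵀ = [9273, 1175, 209]ᵀ.
Inverting the 3×3 Gram matrix, [c₂, c₁, c₀]ᵀ = [42421/21630, -48809/18025, 46982/54075]ᵀ.

c₂ = 1.961, c₁ = -2.708, c₀ = 0.869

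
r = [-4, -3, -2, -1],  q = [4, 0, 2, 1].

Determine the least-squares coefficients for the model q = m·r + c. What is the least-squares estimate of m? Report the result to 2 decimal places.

Setting ∂/∂m … = 0 gives: 30·m + (-10)·c = -21;  (-10)·m + 4·c = 7.
(Σr·r = 30, Σr = -10, Σ1 = 4, Σr·q = -21, Σq = 7.)
det = 30·4 − (-10)² = 20.
m = ((-21)·4 − (-10)·7)/20 = -7/10; c = (30·7 − (-10)·(-21))/20 = 0.

m = -0.70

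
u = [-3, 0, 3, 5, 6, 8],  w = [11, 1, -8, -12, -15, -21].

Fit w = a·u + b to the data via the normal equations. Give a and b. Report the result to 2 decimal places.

a = -2.85, b = 1.68

Entries of AᵀA: Σu·u = 143, Σu = 19, Σ1 = 6.
Right-hand side: Σu·w = -375, Σw = -44.
AᵀA·[a, b]ᵀ = Aᵀw becomes [[143, 19]; [19, 6]]·[a, b]ᵀ = [-375, -44]ᵀ.
Eliminating b: 6·(row 1) − 19·(row 2) gives 497·a = 6·(-375) − 19·(-44) = -1414, so a = -202/71.
Then b = ((-44) − 19·(-202/71))/6 = 119/71.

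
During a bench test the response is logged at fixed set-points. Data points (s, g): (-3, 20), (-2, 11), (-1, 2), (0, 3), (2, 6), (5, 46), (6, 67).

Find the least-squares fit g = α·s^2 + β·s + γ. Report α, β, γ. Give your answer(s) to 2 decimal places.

α = 1.95, β = -0.71, γ = 0.85

Setting ∂/∂α … = 0 gives: 2035·α + 313·β + 79·γ = 3812;  313·α + 79·β + 7·γ = 560;  79·α + 7·β + 7·γ = 155.
(Σs^2·s^2 = 2035, Σs^2·s = 313, Σs^2 = 79, Σs·s = 79, Σs = 7, Σ1 = 7, Σs^2·g = 3812, Σs·g = 560, Σg = 155.)
Solving the 3×3 system (Gaussian elimination) gives α = 6967/3574, β = -2539/3574, γ = 1525/1787.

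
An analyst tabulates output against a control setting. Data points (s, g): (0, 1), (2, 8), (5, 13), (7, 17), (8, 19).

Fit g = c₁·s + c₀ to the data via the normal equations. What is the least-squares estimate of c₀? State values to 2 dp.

c₀ = 2.18

Sums needed: Σs·s = 142, Σs = 22, Σ1 = 5.
Moment sums: Σs·g = 352, Σg = 58.
MᵀM·[c₁, c₀]ᵀ = Mᵀg becomes [[142, 22]; [22, 5]]·[c₁, c₀]ᵀ = [352, 58]ᵀ.
Δ = 142·5 − 22² = 226.
c₁ = (352·5 − 22·58)/226 = 242/113; c₀ = (142·58 − 22·352)/226 = 246/113.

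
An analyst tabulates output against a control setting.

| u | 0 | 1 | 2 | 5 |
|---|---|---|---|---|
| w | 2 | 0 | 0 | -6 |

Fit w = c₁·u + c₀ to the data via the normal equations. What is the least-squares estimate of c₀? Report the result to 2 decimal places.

c₀ = 2.14

Setting ∂/∂c₁ … = 0 gives: 30·c₁ + 8·c₀ = -30;  8·c₁ + 4·c₀ = -4.
(Σu·u = 30, Σu = 8, Σ1 = 4, Σu·w = -30, Σw = -4.)
Δ = 30·4 − 8² = 56.
c₁ = ((-30)·4 − 8·(-4))/56 = -11/7; c₀ = (30·(-4) − 8·(-30))/56 = 15/7.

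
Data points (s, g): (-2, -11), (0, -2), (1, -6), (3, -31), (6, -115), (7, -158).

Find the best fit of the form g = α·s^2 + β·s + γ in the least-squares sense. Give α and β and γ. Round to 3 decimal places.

Normal-equation sums: Σs^2·s^2 = 3795, Σs^2·s = 579, Σs^2 = 99, Σs·s = 99, Σs = 15, Σ1 = 6.
Moment sums: Σs^2·g = -12211, Σs·g = -1873, Σg = -323.
MᵀM·[α, β, γ]ᵀ = Mᵀg becomes [[3795, 579, 99]; [579, 99, 15]; [99, 15, 6]]·[α, β, γ]ᵀ = [-12211, -1873, -323]ᵀ.
Inverting the 3×3 Gram matrix, [α, β, γ]ᵀ = [-23333/7680, -2429/2560, -2557/1920]ᵀ.

α = -3.038, β = -0.949, γ = -1.332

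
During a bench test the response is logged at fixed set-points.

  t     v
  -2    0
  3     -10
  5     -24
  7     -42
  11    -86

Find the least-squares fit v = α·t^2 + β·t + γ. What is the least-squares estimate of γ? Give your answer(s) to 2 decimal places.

γ = -1.15

From the data, Σt^2·t^2 = 17764, Σt^2·t = 1818, Σt^2 = 208, Σt·t = 208, Σt = 24, Σ1 = 5.
Right-hand side: Σt^2·v = -13154, Σt·v = -1390, Σv = -162.
AᵀA·[α, β, γ]ᵀ = Aᵀv becomes [[17764, 1818, 208]; [1818, 208, 24]; [208, 24, 5]]·[α, β, γ]ᵀ = [-13154, -1390, -162]ᵀ.
Inverting the 3×3 Gram matrix, [α, β, γ]ᵀ = [-116713/217219, -402661/217219, -249862/217219]ᵀ.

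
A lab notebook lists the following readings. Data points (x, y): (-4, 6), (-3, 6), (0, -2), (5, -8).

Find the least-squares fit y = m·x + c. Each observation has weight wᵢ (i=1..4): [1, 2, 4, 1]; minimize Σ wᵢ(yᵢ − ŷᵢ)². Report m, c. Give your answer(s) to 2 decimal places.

From the data, Σwᵢ·x·x = 59, Σwᵢ·x = -5, Σwᵢ·1 = 8.
Right-hand side: Σwᵢ·x·y = -100, Σwᵢ·y = 2.
So MᵀWM·[m, c]ᵀ = MᵀWy: [[59, -5]; [-5, 8]]·[m, c]ᵀ = [-100, 2]ᵀ.
det = 59·8 − (-5)² = 447.
m = ((-100)·8 − (-5)·2)/447 = -790/447; c = (59·2 − (-5)·(-100))/447 = -382/447.

m = -1.77, c = -0.85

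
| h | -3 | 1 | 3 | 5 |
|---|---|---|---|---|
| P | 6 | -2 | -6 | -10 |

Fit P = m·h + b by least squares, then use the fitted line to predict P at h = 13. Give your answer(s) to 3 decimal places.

From the data, Σh·h = 44, Σh = 6, Σ1 = 4.
For AᵀP: Σh·P = -88, ΣP = -12.
det = 44·4 − 6² = 140.
m = ((-88)·4 − 6·(-12))/140 = -2; b = (44·(-12) − 6·(-88))/140 = 0.
At h = 13: P̂ = (-2)·(13) + (0)·(1) = -26.

P̂ = -26.000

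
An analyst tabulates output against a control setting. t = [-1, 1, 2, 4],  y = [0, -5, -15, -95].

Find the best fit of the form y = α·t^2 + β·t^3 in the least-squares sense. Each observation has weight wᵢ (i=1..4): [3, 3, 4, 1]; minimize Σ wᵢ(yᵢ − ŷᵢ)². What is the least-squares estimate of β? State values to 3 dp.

The normal equations are: 326·α + 1152·β = -1775;  1152·α + 4358·β = -6575.
det = 326·4358 − 1152² = 93604.
α = ((-1775)·4358 − 1152·(-6575))/93604 = -80525/46802; β = (326·(-6575) − 1152·(-1775))/93604 = -49325/46802.

β = -1.054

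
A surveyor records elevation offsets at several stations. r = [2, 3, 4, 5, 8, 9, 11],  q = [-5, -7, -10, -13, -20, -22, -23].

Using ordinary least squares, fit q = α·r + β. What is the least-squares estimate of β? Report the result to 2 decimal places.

β = -1.32

The normal equations are: 320·α + 42·β = -747;  42·α + 7·β = -100.
(Σr·r = 320, Σr = 42, Σ1 = 7, Σr·q = -747, Σq = -100.)
Δ = 320·7 − 42² = 476.
α = ((-747)·7 − 42·(-100))/476 = -147/68; β = (320·(-100) − 42·(-747))/476 = -313/238.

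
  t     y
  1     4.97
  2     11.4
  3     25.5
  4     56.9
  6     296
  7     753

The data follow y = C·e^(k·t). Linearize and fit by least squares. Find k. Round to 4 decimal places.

k = 0.8301

Taking logs, ln y = k·t + ln C, so regress ln y on t.
Σt = 23.0000, Σ(t)² = 115.0000, Σln y = 23.6314, Σt·ln y = 112.8625.
Equations: 115.0000·k + 23.0000·ln C = 112.8625;  23.0000·k + 6·ln C = 23.6314.
Δ = 115.0000·6 − (23.0000)² = 161.0000; k = (112.8625·6 − 23.0000·23.6314)/161.0000 = 0.83014, ln C = (115.0000·23.6314 − 23.0000·112.8625)/161.0000 = 0.75638.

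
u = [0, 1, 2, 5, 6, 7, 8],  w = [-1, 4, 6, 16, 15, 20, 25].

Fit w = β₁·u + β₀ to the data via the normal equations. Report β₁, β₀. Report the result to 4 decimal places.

Compute the Gram sums: Σu·u = 179, Σu = 29, Σ1 = 7.
And Σu·w = 526, Σw = 85.
So XᵀX·[β₁, β₀]ᵀ = Xᵀw: [[179, 29]; [29, 7]]·[β₁, β₀]ᵀ = [526, 85]ᵀ.
Eliminating β₀: 7·(row 1) − 29·(row 2) gives 412·β₁ = 7·526 − 29·85 = 1217, so β₁ = 1217/412.
Then β₀ = (85 − 29·(1217/412))/7 = -39/412.

β₁ = 2.9539, β₀ = -0.0947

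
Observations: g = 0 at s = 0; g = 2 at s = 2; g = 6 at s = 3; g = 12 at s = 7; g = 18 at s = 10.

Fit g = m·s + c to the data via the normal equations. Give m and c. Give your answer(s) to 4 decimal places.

m = 1.8221, c = -0.4172

Entries of XᵀX: Σs·s = 162, Σs = 22, Σ1 = 5.
Moment sums: Σs·g = 286, Σg = 38.
XᵀX·[m, c]ᵀ = Xᵀg becomes [[162, 22]; [22, 5]]·[m, c]ᵀ = [286, 38]ᵀ.
Eliminating c: 5·(row 1) − 22·(row 2) gives 326·m = 5·286 − 22·38 = 594, so m = 297/163.
Then c = (38 − 22·(297/163))/5 = -68/163.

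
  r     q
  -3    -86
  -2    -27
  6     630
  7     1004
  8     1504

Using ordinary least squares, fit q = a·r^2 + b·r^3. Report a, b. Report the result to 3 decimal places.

a = -0.549, b = 3.006

Sums needed: Σr^2·r^2 = 7890, Σr^2·r^3 = 57076, Σr^3·r^3 = 427242.
Moment sums: Σr^2·q = 167250, Σr^3·q = 1253038.
Normal equations: [[7890, 57076]; [57076, 427242]]·[a, b]ᵀ = [167250, 1253038]ᵀ.
Δ = 7890·427242 − 57076² = 113269604.
a = (167250·427242 − 57076·1253038)/113269604 = -15543097/28317401; b = (7890·1253038 − 57076·167250)/113269604 = 85127205/28317401.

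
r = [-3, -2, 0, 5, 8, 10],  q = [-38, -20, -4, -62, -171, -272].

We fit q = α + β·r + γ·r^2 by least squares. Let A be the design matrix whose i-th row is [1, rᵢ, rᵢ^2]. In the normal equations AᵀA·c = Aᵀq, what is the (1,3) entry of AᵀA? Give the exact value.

202

Row 1 ↔ basis 1, column 3 ↔ basis r^2, so (AᵀA)_{1,3} = Σᵢ r^2 = (1)·(9) + (1)·(4) + (1)·(0) + (1)·(25) + (1)·(64) + (1)·(100) = 202.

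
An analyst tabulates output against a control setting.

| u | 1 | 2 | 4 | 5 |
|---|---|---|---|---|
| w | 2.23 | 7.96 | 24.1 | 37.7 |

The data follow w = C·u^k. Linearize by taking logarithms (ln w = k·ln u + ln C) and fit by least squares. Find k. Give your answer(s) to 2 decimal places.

Linearized form: ln w = k·ln u + ln C. From the 4 transformed points,
Σln u = 3.6889, Σ(ln u)² = 4.9926, Σln w = 9.6883, Σln u·ln w = 11.6911.
Equations: 4.9926·k + 3.6889·ln C = 11.6911;  3.6889·k + 4·ln C = 9.6883.
Δ = 4.9926·4 − (3.6889)² = 6.3624; k = (11.6911·4 − 3.6889·9.6883)/6.3624 = 1.73289, ln C = (4.9926·9.6883 − 3.6889·11.6911)/6.3624 = 0.82397.

k = 1.73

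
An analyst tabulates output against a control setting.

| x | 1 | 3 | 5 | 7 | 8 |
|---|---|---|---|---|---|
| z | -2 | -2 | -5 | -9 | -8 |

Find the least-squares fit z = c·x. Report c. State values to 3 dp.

The normal system AᵀA·[c]ᵀ = Aᵀz is [[148]]·[c]ᵀ = [-160]ᵀ.
Hence c = -160 / 148 ≈ -1.08108.

c = -1.081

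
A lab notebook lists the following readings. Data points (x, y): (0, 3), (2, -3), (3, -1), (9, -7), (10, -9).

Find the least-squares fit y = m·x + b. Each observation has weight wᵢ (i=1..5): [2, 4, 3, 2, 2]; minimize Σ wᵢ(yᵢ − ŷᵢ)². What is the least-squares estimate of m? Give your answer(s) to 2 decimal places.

m = -0.96

From the data, Σwᵢ·x·x = 405, Σwᵢ·x = 55, Σwᵢ·1 = 13.
And Σwᵢ·x·y = -339, Σwᵢ·y = -41.
MᵀWM·[m, b]ᵀ = MᵀWy becomes [[405, 55]; [55, 13]]·[m, b]ᵀ = [-339, -41]ᵀ.
Determinant 405·13 − 55² = 2240.
m = ((-339)·13 − 55·(-41))/2240 = -269/280; b = (405·(-41) − 55·(-339))/2240 = 51/56.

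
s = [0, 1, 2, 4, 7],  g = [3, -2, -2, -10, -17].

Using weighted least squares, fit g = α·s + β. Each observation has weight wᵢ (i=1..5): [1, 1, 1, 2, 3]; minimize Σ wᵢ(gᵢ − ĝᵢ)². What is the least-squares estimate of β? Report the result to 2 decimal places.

β = 2.07

MᵀWM·[α, β]ᵀ = MᵀWg reads: 184·α + 32·β = -443;  32·α + 8·β = -72.
(Σwᵢ·s·s = 184, Σwᵢ·s = 32, Σwᵢ·1 = 8, Σwᵢ·s·g = -443, Σwᵢ·g = -72.)
det = 184·8 − 32² = 448.
α = ((-443)·8 − 32·(-72))/448 = -155/56; β = (184·(-72) − 32·(-443))/448 = 29/14.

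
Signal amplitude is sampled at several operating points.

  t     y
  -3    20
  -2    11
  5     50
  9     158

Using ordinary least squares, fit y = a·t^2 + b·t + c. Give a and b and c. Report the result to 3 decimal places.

Entries of AᵀA: Σt^2·t^2 = 7283, Σt^2·t = 819, Σt^2 = 119, Σt·t = 119, Σt = 9, Σ1 = 4.
For Aᵀy: Σt^2·y = 14272, Σt·y = 1590, Σy = 239.
Row-reducing yields a = 12717/6572, b = -4803/32860, c = 41269/16430.

a = 1.935, b = -0.146, c = 2.512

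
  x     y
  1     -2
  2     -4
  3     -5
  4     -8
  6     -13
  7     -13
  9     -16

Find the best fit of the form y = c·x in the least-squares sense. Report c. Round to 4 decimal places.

Compute the Gram sums: Σx·x = 196.
And Σx·y = -370.
AᵀA·[c]ᵀ = Aᵀy becomes [[196]]·[c]ᵀ = [-370]ᵀ.
c = (-370)/196 = -1.88776.

c = -1.8878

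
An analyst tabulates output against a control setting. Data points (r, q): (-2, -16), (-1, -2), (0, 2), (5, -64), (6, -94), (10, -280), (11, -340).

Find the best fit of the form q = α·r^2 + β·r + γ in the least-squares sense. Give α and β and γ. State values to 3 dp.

α = -3.022, β = 2.121, γ = 1.688

From the data, Σr^2·r^2 = 26579, Σr^2·r = 2663, Σr^2 = 287, Σr·r = 287, Σr = 29, Σ1 = 7.
Right-hand side: Σr^2·q = -74190, Σr·q = -7390, Σq = -794.
Normal equations: [[26579, 2663, 287]; [2663, 287, 29]; [287, 29, 7]]·[α, β, γ]ᵀ = [-74190, -7390, -794]ᵀ.
Solving the 3×3 system (Gaussian elimination) gives α = -1580288/522921, β = 158450/74703, γ = 294192/174307.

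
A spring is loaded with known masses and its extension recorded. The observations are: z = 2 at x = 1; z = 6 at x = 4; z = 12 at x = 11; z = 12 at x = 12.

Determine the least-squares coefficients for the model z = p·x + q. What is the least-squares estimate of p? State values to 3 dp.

The normal equations are: 282·p + 28·q = 302;  28·p + 4·q = 32.
Eliminating q: 4·(row 1) − 28·(row 2) gives 344·p = 4·302 − 28·32 = 312, so p = 39/43.
Then q = (32 − 28·(39/43))/4 = 71/43.

p = 0.907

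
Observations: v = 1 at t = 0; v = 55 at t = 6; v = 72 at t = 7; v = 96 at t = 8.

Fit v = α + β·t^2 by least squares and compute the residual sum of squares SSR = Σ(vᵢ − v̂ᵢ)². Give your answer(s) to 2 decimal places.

SSR = 2.78

The normal equations are: 4·α + 149·β = 224;  149·α + 7793·β = 11652.
Eliminating β: 7793·(row 1) − 149·(row 2) gives 8971·α = 7793·224 − 149·11652 = 9484, so α = 9484/8971.
Then β = (11652 − 149·(9484/8971))/7793 = 13232/8971.
Residuals: -513/8971, 7569/8971, -11940/8971, 4884/8971; SSR = 24966/8971.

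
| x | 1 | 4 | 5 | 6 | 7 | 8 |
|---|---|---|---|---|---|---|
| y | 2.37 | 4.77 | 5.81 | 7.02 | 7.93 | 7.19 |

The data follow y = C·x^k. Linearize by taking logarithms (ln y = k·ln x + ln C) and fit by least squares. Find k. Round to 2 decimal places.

k = 0.58

With ln yᵢ as the transformed response and ln xᵢ as the regressor:
Σln x = 8.8128, Σ(ln x)² = 15.8331, Σln y = 10.1769, Σln x·ln y = 16.6209.
Equations: 15.8331·k + 8.8128·ln C = 16.6209;  8.8128·k + 6·ln C = 10.1769.
Slope k = (n·Σln x·ln y − Σln x·Σln y)/(n·Σ(ln x)² − (Σln x)²) = (6·16.6209 − 8.8128·10.1769)/17.3327 = 0.57913; ln C = (Σln y − k·Σln x)/n = 0.84552.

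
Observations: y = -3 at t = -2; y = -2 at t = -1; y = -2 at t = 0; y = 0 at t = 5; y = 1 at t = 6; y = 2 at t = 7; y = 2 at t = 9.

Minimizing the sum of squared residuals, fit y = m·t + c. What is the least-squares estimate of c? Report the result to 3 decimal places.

c = -1.879

Compute the Gram sums: Σt·t = 196, Σt = 24, Σ1 = 7.
Right-hand side: Σt·y = 46, Σy = -2.
Normal equations: [[196, 24]; [24, 7]]·[m, c]ᵀ = [46, -2]ᵀ.
det = 196·7 − 24² = 796.
m = (46·7 − 24·(-2))/796 = 185/398; c = (196·(-2) − 24·46)/796 = -374/199.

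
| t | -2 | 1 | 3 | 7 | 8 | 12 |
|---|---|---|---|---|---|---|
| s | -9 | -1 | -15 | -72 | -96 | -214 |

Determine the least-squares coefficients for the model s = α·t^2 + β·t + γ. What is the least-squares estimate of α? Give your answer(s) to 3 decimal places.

α = -1.511

The normal equations are: 27331·α + 2603·β + 271·γ = -40660;  2603·α + 271·β + 29·γ = -3868;  271·α + 29·β + 6·γ = -407.
(Σt^2·t^2 = 27331, Σt^2·t = 2603, Σt^2 = 271, Σt·t = 271, Σt = 29, Σ1 = 6, Σt^2·s = -40660, Σt·s = -3868, Σs = -407.)
Solving the 3×3 system (Gaussian elimination) gives α = -1369505/906312, β = 368791/906312, γ = -21283/13732.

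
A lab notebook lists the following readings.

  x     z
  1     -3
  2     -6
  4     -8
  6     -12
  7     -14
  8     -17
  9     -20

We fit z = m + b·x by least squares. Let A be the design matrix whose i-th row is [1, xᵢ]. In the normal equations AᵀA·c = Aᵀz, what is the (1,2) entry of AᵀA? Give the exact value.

37

Row 1 ↔ basis 1, column 2 ↔ basis x, so (AᵀA)_{1,2} = Σᵢ x = (1)·(1) + (1)·(2) + (1)·(4) + (1)·(6) + (1)·(7) + (1)·(8) + (1)·(9) = 37.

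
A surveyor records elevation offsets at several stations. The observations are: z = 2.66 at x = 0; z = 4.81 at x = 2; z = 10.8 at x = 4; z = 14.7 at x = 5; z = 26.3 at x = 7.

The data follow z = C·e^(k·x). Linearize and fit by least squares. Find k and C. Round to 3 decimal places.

With ln zᵢ as the transformed response and xᵢ as the regressor:
Σx = 18.0000, Σ(x)² = 94.0000, Σln z = 10.8860, Σx·ln z = 48.9858.
Equations: 94.0000·k + 18.0000·ln C = 48.9858;  18.0000·k + 5·ln C = 10.8860.
Solving (det = 146.0000): k = 0.33549, ln C = 0.96944, so C = exp(0.96944) = 2.63647.

k = 0.335, C = 2.636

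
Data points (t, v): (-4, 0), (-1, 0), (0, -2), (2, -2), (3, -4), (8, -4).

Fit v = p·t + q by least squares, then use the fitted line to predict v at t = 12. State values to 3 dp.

Setting ∂/∂p … = 0 gives: 94·p + 8·q = -48;  8·p + 6·q = -12.
(Σt·t = 94, Σt = 8, Σ1 = 6, Σt·v = -48, Σv = -12.)
Eliminating q: 6·(row 1) − 8·(row 2) gives 500·p = 6·(-48) − 8·(-12) = -192, so p = -48/125.
Then q = ((-12) − 8·(-48/125))/6 = -186/125.
At t = 12: v̂ = (-48/125)·(12) + (-186/125)·(1) = -762/125.

v̂ = -6.096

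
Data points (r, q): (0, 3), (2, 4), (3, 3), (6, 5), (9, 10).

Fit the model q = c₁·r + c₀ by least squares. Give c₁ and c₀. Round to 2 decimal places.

c₁ = 0.74, c₀ = 2.04

Compute the Gram sums: Σr·r = 130, Σr = 20, Σ1 = 5.
For Xᵀq: Σr·q = 137, Σq = 25.
So XᵀX·[c₁, c₀]ᵀ = Xᵀq: [[130, 20]; [20, 5]]·[c₁, c₀]ᵀ = [137, 25]ᵀ.
Determinant 130·5 − 20² = 250.
c₁ = (137·5 − 20·25)/250 = 37/50; c₀ = (130·25 − 20·137)/250 = 51/25.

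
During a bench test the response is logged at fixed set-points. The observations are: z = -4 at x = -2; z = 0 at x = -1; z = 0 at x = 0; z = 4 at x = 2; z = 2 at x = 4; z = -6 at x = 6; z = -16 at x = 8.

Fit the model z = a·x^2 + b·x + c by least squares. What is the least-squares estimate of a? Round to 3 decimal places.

Entries of MᵀM: Σx^2·x^2 = 5681, Σx^2·x = 791, Σx^2 = 125, Σx·x = 125, Σx = 17, Σ1 = 7.
Moment sums: Σx^2·z = -1208, Σx·z = -140, Σz = -20.
Normal equations: [[5681, 791, 125]; [791, 125, 17]; [125, 17, 7]]·[a, b, c]ᵀ = [-1208, -140, -20]ᵀ.
Solving the 3×3 system (Gaussian elimination) gives a = -2222/4261, b = 8284/4261, c = 7386/4261.

a = -0.521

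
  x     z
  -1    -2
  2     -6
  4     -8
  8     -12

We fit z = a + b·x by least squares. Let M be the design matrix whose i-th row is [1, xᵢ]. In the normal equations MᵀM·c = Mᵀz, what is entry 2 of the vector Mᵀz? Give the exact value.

-138

Entry 2 ↔ basis x, so (Mᵀz)_{2} = Σᵢ (x)·zᵢ = (-1)·(-2) + (2)·(-6) + (4)·(-8) + (8)·(-12) = -138.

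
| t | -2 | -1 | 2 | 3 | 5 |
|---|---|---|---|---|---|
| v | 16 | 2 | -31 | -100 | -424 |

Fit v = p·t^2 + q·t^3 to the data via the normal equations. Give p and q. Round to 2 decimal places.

p = -2.01, q = -2.99

Compute the Gram sums: Σt^2·t^2 = 739, Σt^2·t^3 = 3367, Σt^3·t^3 = 16483.
And Σt^2·v = -11558, Σt^3·v = -56078.
Determinant 739·16483 − 3367² = 844248.
p = ((-11558)·16483 − 3367·(-56078))/844248 = -70662/35177; q = (739·(-56078) − 3367·(-11558))/844248 = -105244/35177.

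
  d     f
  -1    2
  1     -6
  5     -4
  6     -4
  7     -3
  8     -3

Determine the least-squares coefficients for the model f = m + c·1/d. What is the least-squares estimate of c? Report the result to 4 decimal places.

c = -4.1079

Setting ∂/∂m … = 0 gives: 6·m + (533/840)·c = -18;  (533/840)·m + (1484449/705600)·c = -8627/840.
(Σ1 = 6, Σ1/d = 533/840, Σ1/d·1/d = 1484449/705600, Σf = -18, Σ1/d·f = -8627/840.)
Determinant 6·(1484449/705600) − (533/840)² = 1724521/141120.
m = ((-18)·(1484449/705600) − (533/840)·(-8627/840))/(1724521/141120) = -22121891/8622605; c = (6·(-8627/840) − (533/840)·(-18))/(1724521/141120) = -7084224/1724521.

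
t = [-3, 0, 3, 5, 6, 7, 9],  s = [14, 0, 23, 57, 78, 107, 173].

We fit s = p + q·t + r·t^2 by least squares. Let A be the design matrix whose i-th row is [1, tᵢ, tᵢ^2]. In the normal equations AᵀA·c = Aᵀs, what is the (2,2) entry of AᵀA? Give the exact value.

Row 2 ↔ basis t, column 2 ↔ basis t, so (AᵀA)_{2,2} = Σᵢ (t)·(t) = (-3)·(-3) + (0)·(0) + (3)·(3) + (5)·(5) + (6)·(6) + (7)·(7) + (9)·(9) = 209.

209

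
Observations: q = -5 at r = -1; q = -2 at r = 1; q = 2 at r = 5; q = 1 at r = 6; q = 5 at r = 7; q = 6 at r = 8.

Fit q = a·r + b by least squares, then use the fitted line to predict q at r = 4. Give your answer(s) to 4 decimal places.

q̂ = 0.7895

Compute the Gram sums: Σr·r = 176, Σr = 26, Σ1 = 6.
For Aᵀq: Σr·q = 102, Σq = 7.
So AᵀA·[a, b]ᵀ = Aᵀq: [[176, 26]; [26, 6]]·[a, b]ᵀ = [102, 7]ᵀ.
Determinant 176·6 − 26² = 380.
a = (102·6 − 26·7)/380 = 43/38; b = (176·7 − 26·102)/380 = -71/19.
At r = 4: q̂ = (43/38)·(4) + (-71/19)·(1) = 15/19.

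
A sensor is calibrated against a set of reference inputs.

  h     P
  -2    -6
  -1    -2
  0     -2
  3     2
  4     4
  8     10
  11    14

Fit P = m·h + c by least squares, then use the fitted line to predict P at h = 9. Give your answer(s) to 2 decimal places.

The normal system MᵀM·[m, c]ᵀ = MᵀP is [[215, 23]; [23, 7]]·[m, c]ᵀ = [270, 20]ᵀ.
Determinant 215·7 − 23² = 976.
m = (270·7 − 23·20)/976 = 715/488; c = (215·20 − 23·270)/976 = -955/488.
At h = 9: P̂ = (715/488)·(9) + (-955/488)·(1) = 685/61.

P̂ = 11.23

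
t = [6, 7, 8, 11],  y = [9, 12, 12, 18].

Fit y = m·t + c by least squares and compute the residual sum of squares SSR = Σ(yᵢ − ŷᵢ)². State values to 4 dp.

The normal system XᵀX·[m, c]ᵀ = Xᵀy is [[270, 32]; [32, 4]]·[m, c]ᵀ = [432, 51]ᵀ.
Determinant 270·4 − 32² = 56.
m = (432·4 − 32·51)/56 = 12/7; c = (270·51 − 32·432)/56 = -27/28.
Residuals: -9/28, 27/28, -3/4, 3/28; SSR = 45/28.

SSR = 1.6071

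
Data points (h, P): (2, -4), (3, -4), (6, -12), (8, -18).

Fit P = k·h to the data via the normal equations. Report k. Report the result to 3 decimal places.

k = -2.088

AᵀA·[k]ᵀ = AᵀP reads: 113·k = -236.
Hence k = -236 / 113 ≈ -2.0885.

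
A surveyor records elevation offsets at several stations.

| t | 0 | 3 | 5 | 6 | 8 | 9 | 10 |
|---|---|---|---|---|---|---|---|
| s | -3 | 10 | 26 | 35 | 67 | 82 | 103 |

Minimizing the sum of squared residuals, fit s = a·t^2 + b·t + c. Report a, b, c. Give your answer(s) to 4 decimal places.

a = 0.9730, b = 0.7522, c = -2.4785

The normal equations are: 22659·a + 2609·b + 315·c = 23230;  2609·a + 315·b + 41·c = 2674;  315·a + 41·b + 7·c = 320.
(Σt^2·t^2 = 22659, Σt^2·t = 2609, Σt^2 = 315, Σt·t = 315, Σt = 41, Σ1 = 7, Σt^2·s = 23230, Σt·s = 2674, Σs = 320.)
Solving the 3×3 system (Gaussian elimination) gives a = 10939/11242, b = 604/803, c = -2533/1022.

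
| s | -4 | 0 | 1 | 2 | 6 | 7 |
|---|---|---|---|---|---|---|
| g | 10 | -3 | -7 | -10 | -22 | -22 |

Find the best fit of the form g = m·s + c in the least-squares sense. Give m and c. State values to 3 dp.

m = -2.988, c = -3.024

Normal-equation sums: Σs·s = 106, Σs = 12, Σ1 = 6.
For Aᵀg: Σs·g = -353, Σg = -54.
Eliminating c: 6·(row 1) − 12·(row 2) gives 492·m = 6·(-353) − 12·(-54) = -1470, so m = -245/82.
Then c = ((-54) − 12·(-245/82))/6 = -124/41.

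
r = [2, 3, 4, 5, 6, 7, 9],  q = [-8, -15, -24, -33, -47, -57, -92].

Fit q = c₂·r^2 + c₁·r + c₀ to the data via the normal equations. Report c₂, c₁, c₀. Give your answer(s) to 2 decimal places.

c₂ = -0.87, c₁ = -2.30, c₀ = -0.24

Sums needed: Σr^2·r^2 = 11236, Σr^2·r = 1512, Σr^2 = 220, Σr·r = 220, Σr = 36, Σ1 = 7.
For Aᵀq: Σr^2·q = -13313, Σr·q = -1831, Σq = -276.
Inverting the 3×3 Gram matrix, [c₂, c₁, c₀]ᵀ = [-115/132, -101/44, -8/33]ᵀ.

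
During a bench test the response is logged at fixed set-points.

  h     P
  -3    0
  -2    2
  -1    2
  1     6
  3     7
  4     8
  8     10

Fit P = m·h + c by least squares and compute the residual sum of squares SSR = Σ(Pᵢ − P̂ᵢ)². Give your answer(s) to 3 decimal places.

SSR = 5.212

Compute the Gram sums: Σh·h = 104, Σh = 10, Σ1 = 7.
Right-hand side: Σh·P = 133, ΣP = 35.
So MᵀM·[m, c]ᵀ = MᵀP: [[104, 10]; [10, 7]]·[m, c]ᵀ = [133, 35]ᵀ.
Δ = 104·7 − 10² = 628.
m = (133·7 − 10·35)/628 = 581/628; c = (104·35 − 10·133)/628 = 1155/314.
Residuals: -567/628, 27/157, -473/628, 877/628, 343/628, 195/314, -339/314; SSR = 3273/628.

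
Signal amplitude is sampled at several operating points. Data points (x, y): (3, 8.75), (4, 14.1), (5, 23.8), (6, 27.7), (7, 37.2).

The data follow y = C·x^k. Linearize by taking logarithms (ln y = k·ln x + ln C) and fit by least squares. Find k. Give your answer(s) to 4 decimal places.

Linearized form: ln y = k·ln x + ln C. From the 5 transformed points,
Σln x = 7.8320, Σ(ln x)² = 12.7160, Σln y = 14.9227, Σln x·ln y = 24.1410.
Equations: 12.7160·k + 7.8320·ln C = 24.1410;  7.8320·k + 5·ln C = 14.9227.
Δ = 12.7160·5 − (7.8320)² = 2.2397; k = (24.1410·5 − 7.8320·14.9227)/2.2397 = 1.71024, ln C = (12.7160·14.9227 − 7.8320·24.1410)/2.2397 = 0.30561.

k = 1.7102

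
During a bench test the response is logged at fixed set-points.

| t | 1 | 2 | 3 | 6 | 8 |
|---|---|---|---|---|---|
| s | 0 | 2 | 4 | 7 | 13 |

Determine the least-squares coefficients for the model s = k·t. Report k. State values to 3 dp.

MᵀM·[k]ᵀ = Mᵀs reads: 114·k = 162.
(Σt·t = 114, Σt·s = 162.)
Hence k = 162 / 114 ≈ 1.42105.

k = 1.421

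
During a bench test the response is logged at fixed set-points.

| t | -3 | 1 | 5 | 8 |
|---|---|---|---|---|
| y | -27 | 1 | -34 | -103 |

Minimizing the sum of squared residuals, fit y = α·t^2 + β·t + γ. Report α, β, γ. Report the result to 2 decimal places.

Setting ∂/∂α … = 0 gives: 4803·α + 611·β + 99·γ = -7684;  611·α + 99·β + 11·γ = -912;  99·α + 11·β + 4·γ = -163.
Row-reducing yields α = -3753/1880, β = 29053/9400, γ = 186/1175.

α = -2.00, β = 3.09, γ = 0.16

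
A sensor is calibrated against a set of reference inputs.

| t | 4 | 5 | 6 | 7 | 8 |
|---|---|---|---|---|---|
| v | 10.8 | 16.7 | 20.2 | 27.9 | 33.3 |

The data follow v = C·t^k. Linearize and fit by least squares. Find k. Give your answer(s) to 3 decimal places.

With ln vᵢ as the transformed response and ln tᵢ as the regressor:
Σln t = 8.8128, Σ(ln t)² = 15.8331, Σln v = 15.0348, Σln t·ln v = 26.9822.
Equations: 15.8331·k + 8.8128·ln C = 26.9822;  8.8128·k + 5·ln C = 15.0348.
Δ = 15.8331·5 − (8.8128)² = 1.4995; k = (26.9822·5 − 8.8128·15.0348)/1.4995 = 1.60831, ln C = (15.8331·15.0348 − 8.8128·26.9822)/1.4995 = 0.17221.

k = 1.608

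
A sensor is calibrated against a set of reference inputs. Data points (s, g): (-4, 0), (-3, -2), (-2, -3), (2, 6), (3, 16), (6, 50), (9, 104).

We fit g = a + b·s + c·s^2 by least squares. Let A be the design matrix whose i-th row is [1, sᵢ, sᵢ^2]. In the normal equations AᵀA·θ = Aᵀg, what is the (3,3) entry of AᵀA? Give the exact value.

8307

Row 3 ↔ basis s^2, column 3 ↔ basis s^2, so (AᵀA)_{3,3} = Σᵢ (s^2)·(s^2) = (16)·(16) + (9)·(9) + (4)·(4) + (4)·(4) + (9)·(9) + (36)·(36) + (81)·(81) = 8307.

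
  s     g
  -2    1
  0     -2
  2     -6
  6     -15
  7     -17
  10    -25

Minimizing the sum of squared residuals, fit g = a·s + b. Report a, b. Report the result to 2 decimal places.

a = -2.17, b = -2.34

MᵀM·[a, b]ᵀ = Mᵀg reads: 193·a + 23·b = -473;  23·a + 6·b = -64.
Eliminating b: 6·(row 1) − 23·(row 2) gives 629·a = 6·(-473) − 23·(-64) = -1366, so a = -1366/629.
Then b = ((-64) − 23·(-1366/629))/6 = -1473/629.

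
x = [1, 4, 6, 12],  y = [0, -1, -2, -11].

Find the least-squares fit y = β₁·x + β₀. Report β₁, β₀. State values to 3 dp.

β₁ = -1.042, β₀ = 2.494

Forming MᵀM = [[197, 23]; [23, 4]] and Mᵀy = [-148, -14]ᵀ gives MᵀM·[β₁, β₀]ᵀ = Mᵀy.
Eliminating β₀: 4·(row 1) − 23·(row 2) gives 259·β₁ = 4·(-148) − 23·(-14) = -270, so β₁ = -270/259.
Then β₀ = ((-14) − 23·(-270/259))/4 = 646/259.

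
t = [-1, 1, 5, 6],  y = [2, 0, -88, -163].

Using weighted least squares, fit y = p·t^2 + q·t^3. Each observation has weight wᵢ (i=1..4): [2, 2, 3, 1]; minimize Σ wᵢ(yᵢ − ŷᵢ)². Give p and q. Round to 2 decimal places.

The normal equations are: 3175·p + 17151·q = -12464;  17151·p + 93535·q = -68212.
Eliminating q: 93535·(row 1) − 17151·(row 2) gives 2816824·p = 93535·(-12464) − 17151·(-68212) = 4083772, so p = 1020943/704206.
Then q = ((-68212) − 17151·(1020943/704206))/93535 = -700759/704206.

p = 1.45, q = -1.00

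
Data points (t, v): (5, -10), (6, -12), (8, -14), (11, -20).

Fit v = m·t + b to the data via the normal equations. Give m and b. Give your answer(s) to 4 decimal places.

From the data, Σt·t = 246, Σt = 30, Σ1 = 4.
Right-hand side: Σt·v = -454, Σv = -56.
XᵀX·[m, b]ᵀ = Xᵀv becomes [[246, 30]; [30, 4]]·[m, b]ᵀ = [-454, -56]ᵀ.
Eliminating b: 4·(row 1) − 30·(row 2) gives 84·m = 4·(-454) − 30·(-56) = -136, so m = -34/21.
Then b = ((-56) − 30·(-34/21))/4 = -13/7.

m = -1.6190, b = -1.8571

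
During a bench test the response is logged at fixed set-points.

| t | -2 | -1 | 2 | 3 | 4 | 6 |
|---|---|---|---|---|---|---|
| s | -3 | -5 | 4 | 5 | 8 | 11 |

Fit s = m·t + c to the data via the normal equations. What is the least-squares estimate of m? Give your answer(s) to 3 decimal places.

m = 2.000

With design matrix A, AᵀA = [[70, 12]; [12, 6]] and Aᵀs = [132, 20]ᵀ.
Δ = 70·6 − 12² = 276.
m = (132·6 − 12·20)/276 = 2; c = (70·20 − 12·132)/276 = -2/3.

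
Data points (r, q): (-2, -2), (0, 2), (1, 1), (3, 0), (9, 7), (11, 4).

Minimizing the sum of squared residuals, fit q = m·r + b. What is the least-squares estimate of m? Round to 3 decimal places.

Compute the Gram sums: Σr·r = 216, Σr = 22, Σ1 = 6.
Right-hand side: Σr·q = 112, Σq = 12.
Normal equations: [[216, 22]; [22, 6]]·[m, b]ᵀ = [112, 12]ᵀ.
Determinant 216·6 − 22² = 812.
m = (112·6 − 22·12)/812 = 102/203; b = (216·12 − 22·112)/812 = 32/203.

m = 0.502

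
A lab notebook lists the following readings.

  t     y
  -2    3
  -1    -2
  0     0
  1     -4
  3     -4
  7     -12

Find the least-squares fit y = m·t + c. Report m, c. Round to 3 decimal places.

Normal-equation sums: Σt·t = 64, Σt = 8, Σ1 = 6.
Right-hand side: Σt·y = -104, Σy = -19.
Normal equations: [[64, 8]; [8, 6]]·[m, c]ᵀ = [-104, -19]ᵀ.
Eliminating c: 6·(row 1) − 8·(row 2) gives 320·m = 6·(-104) − 8·(-19) = -472, so m = -59/40.
Then c = ((-19) − 8·(-59/40))/6 = -6/5.

m = -1.475, c = -1.200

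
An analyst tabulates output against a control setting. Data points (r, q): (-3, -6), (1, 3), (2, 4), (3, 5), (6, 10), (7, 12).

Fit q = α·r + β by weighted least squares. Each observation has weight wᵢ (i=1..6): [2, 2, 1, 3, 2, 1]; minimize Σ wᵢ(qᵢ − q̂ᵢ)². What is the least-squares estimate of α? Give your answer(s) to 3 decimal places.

The normal equations are: 172·α + 26·β = 299;  26·α + 11·β = 45.
Eliminating β: 11·(row 1) − 26·(row 2) gives 1216·α = 11·299 − 26·45 = 2119, so α = 2119/1216.
Then β = (45 − 26·(2119/1216))/11 = -17/608.

α = 1.743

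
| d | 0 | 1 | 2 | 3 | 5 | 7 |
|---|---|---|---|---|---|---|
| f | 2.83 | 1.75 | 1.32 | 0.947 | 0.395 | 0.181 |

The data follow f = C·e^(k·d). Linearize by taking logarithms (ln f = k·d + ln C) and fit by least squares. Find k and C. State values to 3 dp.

Let Y = ln f. Fitting Y = k·d + ln C by least squares:
Σd = 18.0000, Σ(d)² = 88.0000, Σln f = -0.8151, Σd·ln f = -15.6576.
Equations: 88.0000·k + 18.0000·ln C = -15.6576;  18.0000·k + 6·ln C = -0.8151.
Solving (det = 204.0000): k = -0.38860, ln C = 1.02996, so C = exp(1.02996) = 2.80096.

k = -0.389, C = 2.801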